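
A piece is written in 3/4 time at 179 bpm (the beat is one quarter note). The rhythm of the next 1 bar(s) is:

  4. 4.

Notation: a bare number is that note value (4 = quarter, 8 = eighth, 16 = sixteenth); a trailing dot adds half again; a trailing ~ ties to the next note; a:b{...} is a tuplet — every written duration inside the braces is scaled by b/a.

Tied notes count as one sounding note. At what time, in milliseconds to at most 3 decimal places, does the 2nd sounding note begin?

note 2 onset = 3/2b = 502.793ms

1. 0.0ms @ 0 + 502.793ms (3/2)
2. 502.793ms @ 3/2 + 502.793ms (3/2)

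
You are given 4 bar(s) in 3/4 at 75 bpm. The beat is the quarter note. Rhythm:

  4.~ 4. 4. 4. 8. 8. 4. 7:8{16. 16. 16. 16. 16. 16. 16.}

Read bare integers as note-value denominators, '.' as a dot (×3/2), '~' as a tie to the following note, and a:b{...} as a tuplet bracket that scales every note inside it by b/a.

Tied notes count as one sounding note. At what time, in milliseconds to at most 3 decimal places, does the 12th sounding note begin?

1. 0.0ms @ 0 + 2400.0ms (3)
2. 2400.0ms @ 3 + 1200.0ms (3/2)
3. 3600.0ms @ 9/2 + 1200.0ms (3/2)
4. 4800.0ms @ 6 + 600.0ms (3/4)
5. 5400.0ms @ 27/4 + 600.0ms (3/4)
6. 6000.0ms @ 15/2 + 1200.0ms (3/2)
7. 7200.0ms @ 9 + 342.857ms (3/7)
8. 7542.857ms @ 66/7 + 342.857ms (3/7)
9. 7885.714ms @ 69/7 + 342.857ms (3/7)
10. 8228.571ms @ 72/7 + 342.857ms (3/7)
11. 8571.429ms @ 75/7 + 342.857ms (3/7)
12. 8914.286ms @ 78/7 + 342.857ms (3/7)
13. 9257.143ms @ 81/7 + 342.857ms (3/7)

note 12 onset = 78/7b = 8914.286ms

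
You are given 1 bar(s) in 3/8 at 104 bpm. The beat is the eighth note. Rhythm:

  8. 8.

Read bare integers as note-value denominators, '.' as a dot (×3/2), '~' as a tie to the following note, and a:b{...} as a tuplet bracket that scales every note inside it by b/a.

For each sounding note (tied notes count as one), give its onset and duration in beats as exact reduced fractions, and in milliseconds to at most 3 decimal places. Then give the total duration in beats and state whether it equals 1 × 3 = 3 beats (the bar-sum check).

1) 0.0ms=0b +865.385ms=3/2b
2) 865.385ms=3/2b +865.385ms=3/2b
Σ=3b of 3 (104bpm 3/8) — PASS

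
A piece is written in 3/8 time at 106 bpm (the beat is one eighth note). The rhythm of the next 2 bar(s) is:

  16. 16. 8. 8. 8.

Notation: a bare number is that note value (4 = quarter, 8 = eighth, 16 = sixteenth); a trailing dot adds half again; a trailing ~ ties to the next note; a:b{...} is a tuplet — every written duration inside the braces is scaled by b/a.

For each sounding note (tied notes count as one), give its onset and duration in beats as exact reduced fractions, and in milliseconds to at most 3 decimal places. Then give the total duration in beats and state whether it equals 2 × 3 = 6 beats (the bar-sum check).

1) 0.0ms=0b +424.528ms=3/4b
2) 424.528ms=3/4b +424.528ms=3/4b
3) 849.057ms=3/2b +849.057ms=3/2b
4) 1698.113ms=3b +849.057ms=3/2b
5) 2547.17ms=9/2b +849.057ms=3/2b
Σ=6b of 6 (106bpm 3/8) — PASS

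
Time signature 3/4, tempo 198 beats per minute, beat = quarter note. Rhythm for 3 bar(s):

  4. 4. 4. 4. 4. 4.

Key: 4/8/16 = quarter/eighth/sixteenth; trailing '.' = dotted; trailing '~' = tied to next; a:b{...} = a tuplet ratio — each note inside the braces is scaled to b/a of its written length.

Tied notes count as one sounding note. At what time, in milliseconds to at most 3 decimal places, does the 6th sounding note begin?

note 6 onset = 15/2b = 2272.727ms

1. 0.0ms @ 0 + 454.545ms (3/2)
2. 454.545ms @ 3/2 + 454.545ms (3/2)
3. 909.091ms @ 3 + 454.545ms (3/2)
4. 1363.636ms @ 9/2 + 454.545ms (3/2)
5. 1818.182ms @ 6 + 454.545ms (3/2)
6. 2272.727ms @ 15/2 + 454.545ms (3/2)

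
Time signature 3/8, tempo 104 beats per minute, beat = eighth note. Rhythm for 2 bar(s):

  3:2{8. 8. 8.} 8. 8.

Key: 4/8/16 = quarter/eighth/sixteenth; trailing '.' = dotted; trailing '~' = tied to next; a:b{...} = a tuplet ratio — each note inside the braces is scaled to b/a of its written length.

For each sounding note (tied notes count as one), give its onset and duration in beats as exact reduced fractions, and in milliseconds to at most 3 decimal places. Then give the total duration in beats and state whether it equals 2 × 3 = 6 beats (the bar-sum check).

1) 0.0ms=0b +576.923ms=1b
2) 576.923ms=1b +576.923ms=1b
3) 1153.846ms=2b +576.923ms=1b
4) 1730.769ms=3b +865.385ms=3/2b
5) 2596.154ms=9/2b +865.385ms=3/2b
Σ=6b of 6 (104bpm 3/8) — PASS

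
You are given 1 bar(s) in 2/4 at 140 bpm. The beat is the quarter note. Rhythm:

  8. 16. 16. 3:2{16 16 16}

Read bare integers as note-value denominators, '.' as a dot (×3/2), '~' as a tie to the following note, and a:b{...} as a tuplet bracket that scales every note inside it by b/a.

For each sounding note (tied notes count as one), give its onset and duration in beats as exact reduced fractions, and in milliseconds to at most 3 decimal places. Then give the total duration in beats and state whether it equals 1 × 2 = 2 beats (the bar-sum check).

1) 0.0ms=0b +321.429ms=3/4b
2) 321.429ms=3/4b +160.714ms=3/8b
3) 482.143ms=9/8b +160.714ms=3/8b
4) 642.857ms=3/2b +71.429ms=1/6b
5) 714.286ms=5/3b +71.429ms=1/6b
6) 785.714ms=11/6b +71.429ms=1/6b
Σ=2b of 2 (140bpm 2/4) — PASS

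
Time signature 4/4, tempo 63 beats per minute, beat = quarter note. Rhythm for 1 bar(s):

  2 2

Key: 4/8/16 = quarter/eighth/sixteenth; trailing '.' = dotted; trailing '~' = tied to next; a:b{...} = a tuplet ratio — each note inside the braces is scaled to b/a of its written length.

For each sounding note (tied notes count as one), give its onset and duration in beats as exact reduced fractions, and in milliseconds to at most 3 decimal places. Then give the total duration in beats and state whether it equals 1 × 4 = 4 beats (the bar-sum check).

1) 0.0ms=0b +1904.762ms=2b
2) 1904.762ms=2b +1904.762ms=2b
Σ=4b of 4 (63bpm 4/4) — PASS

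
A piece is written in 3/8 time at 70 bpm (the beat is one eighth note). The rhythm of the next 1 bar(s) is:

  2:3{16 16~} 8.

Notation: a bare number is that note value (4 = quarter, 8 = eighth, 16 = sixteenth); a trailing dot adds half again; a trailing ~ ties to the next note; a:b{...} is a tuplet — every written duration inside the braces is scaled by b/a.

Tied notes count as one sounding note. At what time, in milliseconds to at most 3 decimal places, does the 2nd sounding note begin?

note 2 onset = 3/4b = 642.857ms

1. 0.0ms @ 0 + 642.857ms (3/4)
2. 642.857ms @ 3/4 + 1928.571ms (9/4)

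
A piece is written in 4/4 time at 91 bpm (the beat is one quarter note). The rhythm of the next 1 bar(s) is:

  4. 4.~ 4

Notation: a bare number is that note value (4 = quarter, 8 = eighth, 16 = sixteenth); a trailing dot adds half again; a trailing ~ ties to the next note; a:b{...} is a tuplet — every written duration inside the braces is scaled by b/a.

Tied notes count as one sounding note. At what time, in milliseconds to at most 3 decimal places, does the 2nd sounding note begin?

1. 0.0ms @ 0 + 989.011ms (3/2)
2. 989.011ms @ 3/2 + 1648.352ms (5/2)

note 2 onset = 3/2b = 989.011ms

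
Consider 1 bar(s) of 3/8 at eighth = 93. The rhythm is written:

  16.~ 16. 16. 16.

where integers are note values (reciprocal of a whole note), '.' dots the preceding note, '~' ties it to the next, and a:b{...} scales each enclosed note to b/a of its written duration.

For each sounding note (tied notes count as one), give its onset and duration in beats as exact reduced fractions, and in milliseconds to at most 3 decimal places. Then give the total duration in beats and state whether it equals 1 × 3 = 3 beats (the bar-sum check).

1) 0.0ms=0b +967.742ms=3/2b
2) 967.742ms=3/2b +483.871ms=3/4b
3) 1451.613ms=9/4b +483.871ms=3/4b
Σ=3b of 3 (93bpm 3/8) — PASS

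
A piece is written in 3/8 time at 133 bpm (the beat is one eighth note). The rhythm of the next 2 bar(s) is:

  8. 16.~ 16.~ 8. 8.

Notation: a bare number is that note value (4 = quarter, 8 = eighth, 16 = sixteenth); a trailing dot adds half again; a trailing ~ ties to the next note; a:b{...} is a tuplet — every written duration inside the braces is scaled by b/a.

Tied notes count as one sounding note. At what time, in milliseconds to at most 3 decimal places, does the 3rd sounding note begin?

note 3 onset = 9/2b = 2030.075ms

1. 0.0ms @ 0 + 676.692ms (3/2)
2. 676.692ms @ 3/2 + 1353.383ms (3)
3. 2030.075ms @ 9/2 + 676.692ms (3/2)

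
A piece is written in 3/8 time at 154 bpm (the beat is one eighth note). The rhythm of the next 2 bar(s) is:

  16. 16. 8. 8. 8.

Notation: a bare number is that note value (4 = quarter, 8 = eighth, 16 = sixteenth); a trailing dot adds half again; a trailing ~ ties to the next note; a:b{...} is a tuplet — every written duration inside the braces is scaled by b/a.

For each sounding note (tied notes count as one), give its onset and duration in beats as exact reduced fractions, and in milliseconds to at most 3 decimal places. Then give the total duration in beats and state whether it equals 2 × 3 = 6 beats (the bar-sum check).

1) 0.0ms=0b +292.208ms=3/4b
2) 292.208ms=3/4b +292.208ms=3/4b
3) 584.416ms=3/2b +584.416ms=3/2b
4) 1168.831ms=3b +584.416ms=3/2b
5) 1753.247ms=9/2b +584.416ms=3/2b
Σ=6b of 6 (154bpm 3/8) — PASS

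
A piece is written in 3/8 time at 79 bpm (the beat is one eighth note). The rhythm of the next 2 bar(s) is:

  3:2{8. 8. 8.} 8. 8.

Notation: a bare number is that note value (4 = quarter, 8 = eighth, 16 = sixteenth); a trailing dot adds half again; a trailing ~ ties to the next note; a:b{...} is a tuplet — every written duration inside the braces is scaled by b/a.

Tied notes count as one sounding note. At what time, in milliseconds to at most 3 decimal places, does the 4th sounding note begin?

1. 0.0ms @ 0 + 759.494ms (1)
2. 759.494ms @ 1 + 759.494ms (1)
3. 1518.987ms @ 2 + 759.494ms (1)
4. 2278.481ms @ 3 + 1139.241ms (3/2)
5. 3417.722ms @ 9/2 + 1139.241ms (3/2)

note 4 onset = 3b = 2278.481ms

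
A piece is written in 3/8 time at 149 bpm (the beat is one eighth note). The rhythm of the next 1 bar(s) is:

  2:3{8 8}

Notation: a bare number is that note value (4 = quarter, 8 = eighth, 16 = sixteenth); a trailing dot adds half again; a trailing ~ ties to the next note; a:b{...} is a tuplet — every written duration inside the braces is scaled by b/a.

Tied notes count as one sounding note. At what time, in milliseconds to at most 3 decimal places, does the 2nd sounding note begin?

note 2 onset = 3/2b = 604.027ms

1. 0.0ms @ 0 + 604.027ms (3/2)
2. 604.027ms @ 3/2 + 604.027ms (3/2)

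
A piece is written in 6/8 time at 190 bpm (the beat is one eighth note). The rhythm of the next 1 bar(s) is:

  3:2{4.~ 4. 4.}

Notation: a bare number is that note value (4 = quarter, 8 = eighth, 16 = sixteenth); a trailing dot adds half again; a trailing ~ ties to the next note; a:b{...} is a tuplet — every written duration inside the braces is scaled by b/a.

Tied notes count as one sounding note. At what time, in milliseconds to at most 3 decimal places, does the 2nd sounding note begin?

note 2 onset = 4b = 1263.158ms

1. 0.0ms @ 0 + 1263.158ms (4)
2. 1263.158ms @ 4 + 631.579ms (2)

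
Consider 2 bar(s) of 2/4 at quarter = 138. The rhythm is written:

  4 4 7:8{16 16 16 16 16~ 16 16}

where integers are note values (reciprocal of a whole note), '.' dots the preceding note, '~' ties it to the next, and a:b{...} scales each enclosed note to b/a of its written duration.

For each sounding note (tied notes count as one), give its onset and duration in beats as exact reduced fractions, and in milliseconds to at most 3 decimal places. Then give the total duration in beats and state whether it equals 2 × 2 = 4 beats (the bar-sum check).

1) 0.0ms=0b +434.783ms=1b
2) 434.783ms=1b +434.783ms=1b
3) 869.565ms=2b +124.224ms=2/7b
4) 993.789ms=16/7b +124.224ms=2/7b
5) 1118.012ms=18/7b +124.224ms=2/7b
6) 1242.236ms=20/7b +124.224ms=2/7b
7) 1366.46ms=22/7b +248.447ms=4/7b
8) 1614.907ms=26/7b +124.224ms=2/7b
Σ=4b of 4 (138bpm 2/4) — PASS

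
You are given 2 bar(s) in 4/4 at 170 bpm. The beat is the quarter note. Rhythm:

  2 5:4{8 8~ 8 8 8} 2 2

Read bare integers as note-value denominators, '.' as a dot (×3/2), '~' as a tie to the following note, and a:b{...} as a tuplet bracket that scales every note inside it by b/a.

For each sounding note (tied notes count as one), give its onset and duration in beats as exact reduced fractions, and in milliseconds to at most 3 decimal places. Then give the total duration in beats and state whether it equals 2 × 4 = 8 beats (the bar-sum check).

1) 0.0ms=0b +705.882ms=2b
2) 705.882ms=2b +141.176ms=2/5b
3) 847.059ms=12/5b +282.353ms=4/5b
4) 1129.412ms=16/5b +141.176ms=2/5b
5) 1270.588ms=18/5b +141.176ms=2/5b
6) 1411.765ms=4b +705.882ms=2b
7) 2117.647ms=6b +705.882ms=2b
Σ=8b of 8 (170bpm 4/4) — PASS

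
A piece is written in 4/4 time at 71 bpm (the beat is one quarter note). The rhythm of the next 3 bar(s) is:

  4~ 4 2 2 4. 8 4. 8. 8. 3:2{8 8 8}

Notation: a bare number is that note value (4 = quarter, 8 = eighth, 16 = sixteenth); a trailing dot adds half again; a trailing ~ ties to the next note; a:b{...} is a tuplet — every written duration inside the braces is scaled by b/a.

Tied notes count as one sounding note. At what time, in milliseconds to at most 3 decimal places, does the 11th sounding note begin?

1. 0.0ms @ 0 + 1690.141ms (2)
2. 1690.141ms @ 2 + 1690.141ms (2)
3. 3380.282ms @ 4 + 1690.141ms (2)
4. 5070.423ms @ 6 + 1267.606ms (3/2)
5. 6338.028ms @ 15/2 + 422.535ms (1/2)
6. 6760.563ms @ 8 + 1267.606ms (3/2)
7. 8028.169ms @ 19/2 + 633.803ms (3/4)
8. 8661.972ms @ 41/4 + 633.803ms (3/4)
9. 9295.775ms @ 11 + 281.69ms (1/3)
10. 9577.465ms @ 34/3 + 281.69ms (1/3)
11. 9859.155ms @ 35/3 + 281.69ms (1/3)

note 11 onset = 35/3b = 9859.155ms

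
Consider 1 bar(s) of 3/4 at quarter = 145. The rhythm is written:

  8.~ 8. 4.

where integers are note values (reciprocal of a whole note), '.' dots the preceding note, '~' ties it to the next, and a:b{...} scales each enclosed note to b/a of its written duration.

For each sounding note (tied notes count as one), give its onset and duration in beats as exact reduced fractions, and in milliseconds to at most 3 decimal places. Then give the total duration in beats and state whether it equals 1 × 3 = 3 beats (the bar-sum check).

1) 0.0ms=0b +620.69ms=3/2b
2) 620.69ms=3/2b +620.69ms=3/2b
Σ=3b of 3 (145bpm 3/4) — PASS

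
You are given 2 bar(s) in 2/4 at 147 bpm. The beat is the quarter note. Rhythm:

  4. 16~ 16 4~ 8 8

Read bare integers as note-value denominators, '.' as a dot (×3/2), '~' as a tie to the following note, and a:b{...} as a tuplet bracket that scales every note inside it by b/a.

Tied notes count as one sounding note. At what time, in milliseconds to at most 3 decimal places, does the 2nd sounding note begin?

1. 0.0ms @ 0 + 612.245ms (3/2)
2. 612.245ms @ 3/2 + 204.082ms (1/2)
3. 816.327ms @ 2 + 612.245ms (3/2)
4. 1428.571ms @ 7/2 + 204.082ms (1/2)

note 2 onset = 3/2b = 612.245ms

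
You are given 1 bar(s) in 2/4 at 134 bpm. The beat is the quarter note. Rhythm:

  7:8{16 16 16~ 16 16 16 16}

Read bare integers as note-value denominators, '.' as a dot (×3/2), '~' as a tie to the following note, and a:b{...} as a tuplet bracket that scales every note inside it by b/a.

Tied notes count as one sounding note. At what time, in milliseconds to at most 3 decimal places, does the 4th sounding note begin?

1. 0.0ms @ 0 + 127.932ms (2/7)
2. 127.932ms @ 2/7 + 127.932ms (2/7)
3. 255.864ms @ 4/7 + 255.864ms (4/7)
4. 511.727ms @ 8/7 + 127.932ms (2/7)
5. 639.659ms @ 10/7 + 127.932ms (2/7)
6. 767.591ms @ 12/7 + 127.932ms (2/7)

note 4 onset = 8/7b = 511.727ms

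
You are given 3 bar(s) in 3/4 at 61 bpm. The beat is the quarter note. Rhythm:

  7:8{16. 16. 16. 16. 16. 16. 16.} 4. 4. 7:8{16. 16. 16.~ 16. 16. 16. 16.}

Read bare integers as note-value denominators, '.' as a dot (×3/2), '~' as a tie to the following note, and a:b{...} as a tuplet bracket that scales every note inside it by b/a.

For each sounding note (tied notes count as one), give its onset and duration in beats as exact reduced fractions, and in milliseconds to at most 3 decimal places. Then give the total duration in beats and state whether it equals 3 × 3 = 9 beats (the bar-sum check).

1) 0.0ms=0b +421.546ms=3/7b
2) 421.546ms=3/7b +421.546ms=3/7b
3) 843.091ms=6/7b +421.546ms=3/7b
4) 1264.637ms=9/7b +421.546ms=3/7b
5) 1686.183ms=12/7b +421.546ms=3/7b
6) 2107.728ms=15/7b +421.546ms=3/7b
7) 2529.274ms=18/7b +421.546ms=3/7b
8) 2950.82ms=3b +1475.41ms=3/2b
9) 4426.23ms=9/2b +1475.41ms=3/2b
10) 5901.639ms=6b +421.546ms=3/7b
11) 6323.185ms=45/7b +421.546ms=3/7b
12) 6744.731ms=48/7b +843.091ms=6/7b
13) 7587.822ms=54/7b +421.546ms=3/7b
14) 8009.368ms=57/7b +421.546ms=3/7b
15) 8430.913ms=60/7b +421.546ms=3/7b
Σ=9b of 9 (61bpm 3/4) — PASS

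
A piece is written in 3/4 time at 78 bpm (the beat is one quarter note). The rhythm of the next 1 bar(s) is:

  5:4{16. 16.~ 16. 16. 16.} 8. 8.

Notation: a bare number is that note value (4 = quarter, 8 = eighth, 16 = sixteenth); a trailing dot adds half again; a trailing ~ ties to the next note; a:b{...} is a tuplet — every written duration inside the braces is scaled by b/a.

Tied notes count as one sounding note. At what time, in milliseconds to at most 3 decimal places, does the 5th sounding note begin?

note 5 onset = 3/2b = 1153.846ms

1. 0.0ms @ 0 + 230.769ms (3/10)
2. 230.769ms @ 3/10 + 461.538ms (3/5)
3. 692.308ms @ 9/10 + 230.769ms (3/10)
4. 923.077ms @ 6/5 + 230.769ms (3/10)
5. 1153.846ms @ 3/2 + 576.923ms (3/4)
6. 1730.769ms @ 9/4 + 576.923ms (3/4)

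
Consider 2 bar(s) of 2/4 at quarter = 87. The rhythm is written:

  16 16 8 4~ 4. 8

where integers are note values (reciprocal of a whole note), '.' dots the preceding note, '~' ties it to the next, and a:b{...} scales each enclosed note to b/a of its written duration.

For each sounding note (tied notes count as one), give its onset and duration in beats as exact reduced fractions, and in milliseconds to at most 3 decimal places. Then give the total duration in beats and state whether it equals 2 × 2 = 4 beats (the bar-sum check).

1) 0.0ms=0b +172.414ms=1/4b
2) 172.414ms=1/4b +172.414ms=1/4b
3) 344.828ms=1/2b +344.828ms=1/2b
4) 689.655ms=1b +1724.138ms=5/2b
5) 2413.793ms=7/2b +344.828ms=1/2b
Σ=4b of 4 (87bpm 2/4) — PASS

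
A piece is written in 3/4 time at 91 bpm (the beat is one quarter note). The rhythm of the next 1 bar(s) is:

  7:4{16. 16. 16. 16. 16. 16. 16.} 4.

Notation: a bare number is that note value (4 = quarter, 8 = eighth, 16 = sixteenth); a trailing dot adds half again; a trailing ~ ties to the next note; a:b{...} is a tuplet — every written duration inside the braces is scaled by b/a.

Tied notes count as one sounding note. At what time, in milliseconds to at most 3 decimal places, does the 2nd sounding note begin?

1. 0.0ms @ 0 + 141.287ms (3/14)
2. 141.287ms @ 3/14 + 141.287ms (3/14)
3. 282.575ms @ 3/7 + 141.287ms (3/14)
4. 423.862ms @ 9/14 + 141.287ms (3/14)
5. 565.149ms @ 6/7 + 141.287ms (3/14)
6. 706.436ms @ 15/14 + 141.287ms (3/14)
7. 847.724ms @ 9/7 + 141.287ms (3/14)
8. 989.011ms @ 3/2 + 989.011ms (3/2)

note 2 onset = 3/14b = 141.287ms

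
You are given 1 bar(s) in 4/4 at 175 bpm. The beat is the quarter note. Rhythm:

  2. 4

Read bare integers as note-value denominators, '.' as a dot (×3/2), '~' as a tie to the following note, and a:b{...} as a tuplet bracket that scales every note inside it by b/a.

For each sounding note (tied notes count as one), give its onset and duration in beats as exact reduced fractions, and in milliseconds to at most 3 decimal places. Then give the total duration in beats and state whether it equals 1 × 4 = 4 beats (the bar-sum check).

1) 0.0ms=0b +1028.571ms=3b
2) 1028.571ms=3b +342.857ms=1b
Σ=4b of 4 (175bpm 4/4) — PASS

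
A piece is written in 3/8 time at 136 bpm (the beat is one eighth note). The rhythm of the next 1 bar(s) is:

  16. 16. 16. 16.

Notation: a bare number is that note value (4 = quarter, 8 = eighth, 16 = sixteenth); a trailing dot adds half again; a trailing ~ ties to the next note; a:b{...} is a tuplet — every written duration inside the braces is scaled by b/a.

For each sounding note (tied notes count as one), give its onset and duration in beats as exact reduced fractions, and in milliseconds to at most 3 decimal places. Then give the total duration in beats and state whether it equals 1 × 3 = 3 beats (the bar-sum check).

1) 0.0ms=0b +330.882ms=3/4b
2) 330.882ms=3/4b +330.882ms=3/4b
3) 661.765ms=3/2b +330.882ms=3/4b
4) 992.647ms=9/4b +330.882ms=3/4b
Σ=3b of 3 (136bpm 3/8) — PASS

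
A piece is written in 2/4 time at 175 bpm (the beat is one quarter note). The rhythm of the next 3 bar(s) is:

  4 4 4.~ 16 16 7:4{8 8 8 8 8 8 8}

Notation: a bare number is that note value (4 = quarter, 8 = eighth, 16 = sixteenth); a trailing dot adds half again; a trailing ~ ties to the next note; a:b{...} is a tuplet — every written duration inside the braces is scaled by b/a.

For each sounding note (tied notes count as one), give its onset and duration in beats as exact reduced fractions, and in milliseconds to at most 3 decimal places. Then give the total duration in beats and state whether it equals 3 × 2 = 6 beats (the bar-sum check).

1) 0.0ms=0b +342.857ms=1b
2) 342.857ms=1b +342.857ms=1b
3) 685.714ms=2b +600.0ms=7/4b
4) 1285.714ms=15/4b +85.714ms=1/4b
5) 1371.429ms=4b +97.959ms=2/7b
6) 1469.388ms=30/7b +97.959ms=2/7b
7) 1567.347ms=32/7b +97.959ms=2/7b
8) 1665.306ms=34/7b +97.959ms=2/7b
9) 1763.265ms=36/7b +97.959ms=2/7b
10) 1861.224ms=38/7b +97.959ms=2/7b
11) 1959.184ms=40/7b +97.959ms=2/7b
Σ=6b of 6 (175bpm 2/4) — PASS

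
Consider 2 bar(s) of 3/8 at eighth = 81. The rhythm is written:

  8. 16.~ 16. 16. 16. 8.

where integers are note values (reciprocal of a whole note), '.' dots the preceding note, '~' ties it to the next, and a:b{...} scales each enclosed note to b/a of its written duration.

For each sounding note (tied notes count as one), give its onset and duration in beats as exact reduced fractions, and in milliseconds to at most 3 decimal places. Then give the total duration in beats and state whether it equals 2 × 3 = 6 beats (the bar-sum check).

1) 0.0ms=0b +1111.111ms=3/2b
2) 1111.111ms=3/2b +1111.111ms=3/2b
3) 2222.222ms=3b +555.556ms=3/4b
4) 2777.778ms=15/4b +555.556ms=3/4b
5) 3333.333ms=9/2b +1111.111ms=3/2b
Σ=6b of 6 (81bpm 3/8) — PASS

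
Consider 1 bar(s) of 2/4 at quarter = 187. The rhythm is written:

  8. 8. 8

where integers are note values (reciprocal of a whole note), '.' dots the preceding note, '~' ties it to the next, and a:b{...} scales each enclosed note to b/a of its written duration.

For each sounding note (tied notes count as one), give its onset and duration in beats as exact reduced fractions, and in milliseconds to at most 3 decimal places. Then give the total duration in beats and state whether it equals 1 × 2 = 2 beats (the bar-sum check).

1) 0.0ms=0b +240.642ms=3/4b
2) 240.642ms=3/4b +240.642ms=3/4b
3) 481.283ms=3/2b +160.428ms=1/2b
Σ=2b of 2 (187bpm 2/4) — PASS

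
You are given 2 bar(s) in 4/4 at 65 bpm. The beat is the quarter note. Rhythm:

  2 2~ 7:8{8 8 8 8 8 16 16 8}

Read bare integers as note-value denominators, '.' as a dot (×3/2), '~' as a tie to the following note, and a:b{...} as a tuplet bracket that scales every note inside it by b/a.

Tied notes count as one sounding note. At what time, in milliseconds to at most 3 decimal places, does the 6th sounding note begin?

1. 0.0ms @ 0 + 1846.154ms (2)
2. 1846.154ms @ 2 + 2373.626ms (18/7)
3. 4219.78ms @ 32/7 + 527.473ms (4/7)
4. 4747.253ms @ 36/7 + 527.473ms (4/7)
5. 5274.725ms @ 40/7 + 527.473ms (4/7)
6. 5802.198ms @ 44/7 + 527.473ms (4/7)
7. 6329.67ms @ 48/7 + 263.736ms (2/7)
8. 6593.407ms @ 50/7 + 263.736ms (2/7)
9. 6857.143ms @ 52/7 + 527.473ms (4/7)

note 6 onset = 44/7b = 5802.198ms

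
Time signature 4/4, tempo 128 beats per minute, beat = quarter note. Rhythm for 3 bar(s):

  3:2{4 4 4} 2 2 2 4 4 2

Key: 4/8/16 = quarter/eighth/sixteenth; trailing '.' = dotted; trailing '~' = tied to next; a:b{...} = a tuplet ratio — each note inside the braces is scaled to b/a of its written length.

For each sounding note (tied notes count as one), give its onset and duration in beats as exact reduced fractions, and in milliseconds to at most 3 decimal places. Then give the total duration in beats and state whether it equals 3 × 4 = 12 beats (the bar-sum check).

1) 0.0ms=0b +312.5ms=2/3b
2) 312.5ms=2/3b +312.5ms=2/3b
3) 625.0ms=4/3b +312.5ms=2/3b
4) 937.5ms=2b +937.5ms=2b
5) 1875.0ms=4b +937.5ms=2b
6) 2812.5ms=6b +937.5ms=2b
7) 3750.0ms=8b +468.75ms=1b
8) 4218.75ms=9b +468.75ms=1b
9) 4687.5ms=10b +937.5ms=2b
Σ=12b of 12 (128bpm 4/4) — PASS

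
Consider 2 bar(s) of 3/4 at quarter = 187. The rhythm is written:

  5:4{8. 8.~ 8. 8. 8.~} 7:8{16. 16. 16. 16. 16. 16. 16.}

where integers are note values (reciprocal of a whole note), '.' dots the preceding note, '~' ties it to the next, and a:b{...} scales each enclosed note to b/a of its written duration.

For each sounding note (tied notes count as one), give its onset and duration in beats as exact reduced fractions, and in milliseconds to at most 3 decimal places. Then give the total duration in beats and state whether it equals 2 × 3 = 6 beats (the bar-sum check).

1) 0.0ms=0b +192.513ms=3/5b
2) 192.513ms=3/5b +385.027ms=6/5b
3) 577.54ms=9/5b +192.513ms=3/5b
4) 770.053ms=12/5b +330.023ms=36/35b
5) 1100.076ms=24/7b +137.51ms=3/7b
6) 1237.586ms=27/7b +137.51ms=3/7b
7) 1375.095ms=30/7b +137.51ms=3/7b
8) 1512.605ms=33/7b +137.51ms=3/7b
9) 1650.115ms=36/7b +137.51ms=3/7b
10) 1787.624ms=39/7b +137.51ms=3/7b
Σ=6b of 6 (187bpm 3/4) — PASS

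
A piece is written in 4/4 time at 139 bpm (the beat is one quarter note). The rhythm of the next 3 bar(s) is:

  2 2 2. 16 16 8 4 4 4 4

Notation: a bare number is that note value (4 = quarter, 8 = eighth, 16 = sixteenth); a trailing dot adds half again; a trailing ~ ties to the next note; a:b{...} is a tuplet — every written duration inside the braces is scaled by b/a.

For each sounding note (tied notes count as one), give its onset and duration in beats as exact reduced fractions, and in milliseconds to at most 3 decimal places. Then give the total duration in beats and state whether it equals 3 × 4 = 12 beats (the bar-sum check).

1) 0.0ms=0b +863.309ms=2b
2) 863.309ms=2b +863.309ms=2b
3) 1726.619ms=4b +1294.964ms=3b
4) 3021.583ms=7b +107.914ms=1/4b
5) 3129.496ms=29/4b +107.914ms=1/4b
6) 3237.41ms=15/2b +215.827ms=1/2b
7) 3453.237ms=8b +431.655ms=1b
8) 3884.892ms=9b +431.655ms=1b
9) 4316.547ms=10b +431.655ms=1b
10) 4748.201ms=11b +431.655ms=1b
Σ=12b of 12 (139bpm 4/4) — PASS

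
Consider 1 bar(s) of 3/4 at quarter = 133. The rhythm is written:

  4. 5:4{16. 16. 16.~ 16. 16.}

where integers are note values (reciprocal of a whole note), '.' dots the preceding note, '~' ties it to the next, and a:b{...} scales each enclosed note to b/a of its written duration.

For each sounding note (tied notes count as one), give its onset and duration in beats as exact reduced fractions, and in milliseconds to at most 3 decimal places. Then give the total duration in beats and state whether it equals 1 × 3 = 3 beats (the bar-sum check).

1) 0.0ms=0b +676.692ms=3/2b
2) 676.692ms=3/2b +135.338ms=3/10b
3) 812.03ms=9/5b +135.338ms=3/10b
4) 947.368ms=21/10b +270.677ms=3/5b
5) 1218.045ms=27/10b +135.338ms=3/10b
Σ=3b of 3 (133bpm 3/4) — PASS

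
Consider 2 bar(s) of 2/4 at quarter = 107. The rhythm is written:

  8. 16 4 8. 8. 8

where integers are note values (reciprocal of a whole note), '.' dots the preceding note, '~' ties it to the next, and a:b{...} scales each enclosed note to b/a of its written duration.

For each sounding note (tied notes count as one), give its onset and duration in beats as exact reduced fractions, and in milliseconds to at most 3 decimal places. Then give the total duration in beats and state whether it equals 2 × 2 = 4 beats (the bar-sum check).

1) 0.0ms=0b +420.561ms=3/4b
2) 420.561ms=3/4b +140.187ms=1/4b
3) 560.748ms=1b +560.748ms=1b
4) 1121.495ms=2b +420.561ms=3/4b
5) 1542.056ms=11/4b +420.561ms=3/4b
6) 1962.617ms=7/2b +280.374ms=1/2b
Σ=4b of 4 (107bpm 2/4) — PASS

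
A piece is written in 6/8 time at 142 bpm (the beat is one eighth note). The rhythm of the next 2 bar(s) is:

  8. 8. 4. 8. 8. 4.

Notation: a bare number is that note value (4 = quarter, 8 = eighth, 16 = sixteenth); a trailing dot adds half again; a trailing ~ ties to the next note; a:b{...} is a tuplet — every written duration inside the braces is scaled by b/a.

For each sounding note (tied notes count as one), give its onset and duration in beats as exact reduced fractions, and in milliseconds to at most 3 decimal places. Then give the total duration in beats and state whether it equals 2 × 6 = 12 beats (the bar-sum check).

1) 0.0ms=0b +633.803ms=3/2b
2) 633.803ms=3/2b +633.803ms=3/2b
3) 1267.606ms=3b +1267.606ms=3b
4) 2535.211ms=6b +633.803ms=3/2b
5) 3169.014ms=15/2b +633.803ms=3/2b
6) 3802.817ms=9b +1267.606ms=3b
Σ=12b of 12 (142bpm 6/8) — PASS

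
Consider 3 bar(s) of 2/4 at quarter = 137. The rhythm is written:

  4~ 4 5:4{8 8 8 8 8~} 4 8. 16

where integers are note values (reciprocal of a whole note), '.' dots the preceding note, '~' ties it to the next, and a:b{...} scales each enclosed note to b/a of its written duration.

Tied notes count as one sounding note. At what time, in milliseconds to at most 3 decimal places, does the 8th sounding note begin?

note 8 onset = 23/4b = 2518.248ms

1. 0.0ms @ 0 + 875.912ms (2)
2. 875.912ms @ 2 + 175.182ms (2/5)
3. 1051.095ms @ 12/5 + 175.182ms (2/5)
4. 1226.277ms @ 14/5 + 175.182ms (2/5)
5. 1401.46ms @ 16/5 + 175.182ms (2/5)
6. 1576.642ms @ 18/5 + 613.139ms (7/5)
7. 2189.781ms @ 5 + 328.467ms (3/4)
8. 2518.248ms @ 23/4 + 109.489ms (1/4)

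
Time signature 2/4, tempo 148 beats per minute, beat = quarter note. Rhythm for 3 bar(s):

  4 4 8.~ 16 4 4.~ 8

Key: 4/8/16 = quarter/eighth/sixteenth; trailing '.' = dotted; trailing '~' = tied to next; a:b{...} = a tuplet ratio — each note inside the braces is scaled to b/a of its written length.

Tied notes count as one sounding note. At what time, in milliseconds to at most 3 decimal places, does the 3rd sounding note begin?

1. 0.0ms @ 0 + 405.405ms (1)
2. 405.405ms @ 1 + 405.405ms (1)
3. 810.811ms @ 2 + 405.405ms (1)
4. 1216.216ms @ 3 + 405.405ms (1)
5. 1621.622ms @ 4 + 810.811ms (2)

note 3 onset = 2b = 810.811ms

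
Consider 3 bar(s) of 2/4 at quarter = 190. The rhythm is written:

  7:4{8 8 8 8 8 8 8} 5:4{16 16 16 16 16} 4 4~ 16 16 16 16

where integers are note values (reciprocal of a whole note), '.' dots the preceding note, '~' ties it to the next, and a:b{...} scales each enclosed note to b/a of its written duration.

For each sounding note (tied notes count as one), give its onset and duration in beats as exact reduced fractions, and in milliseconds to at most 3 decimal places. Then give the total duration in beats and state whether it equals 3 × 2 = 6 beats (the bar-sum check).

1) 0.0ms=0b +90.226ms=2/7b
2) 90.226ms=2/7b +90.226ms=2/7b
3) 180.451ms=4/7b +90.226ms=2/7b
4) 270.677ms=6/7b +90.226ms=2/7b
5) 360.902ms=8/7b +90.226ms=2/7b
6) 451.128ms=10/7b +90.226ms=2/7b
7) 541.353ms=12/7b +90.226ms=2/7b
8) 631.579ms=2b +63.158ms=1/5b
9) 694.737ms=11/5b +63.158ms=1/5b
10) 757.895ms=12/5b +63.158ms=1/5b
11) 821.053ms=13/5b +63.158ms=1/5b
12) 884.211ms=14/5b +63.158ms=1/5b
13) 947.368ms=3b +315.789ms=1b
14) 1263.158ms=4b +394.737ms=5/4b
15) 1657.895ms=21/4b +78.947ms=1/4b
16) 1736.842ms=11/2b +78.947ms=1/4b
17) 1815.789ms=23/4b +78.947ms=1/4b
Σ=6b of 6 (190bpm 2/4) — PASS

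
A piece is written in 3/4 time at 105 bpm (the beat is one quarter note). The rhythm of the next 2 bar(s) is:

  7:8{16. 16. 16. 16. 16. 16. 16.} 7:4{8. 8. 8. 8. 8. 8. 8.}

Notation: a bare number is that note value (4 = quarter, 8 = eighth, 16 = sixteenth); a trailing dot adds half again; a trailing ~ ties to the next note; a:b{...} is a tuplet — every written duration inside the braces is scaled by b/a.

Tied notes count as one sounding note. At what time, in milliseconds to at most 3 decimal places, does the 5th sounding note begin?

note 5 onset = 12/7b = 979.592ms

1. 0.0ms @ 0 + 244.898ms (3/7)
2. 244.898ms @ 3/7 + 244.898ms (3/7)
3. 489.796ms @ 6/7 + 244.898ms (3/7)
4. 734.694ms @ 9/7 + 244.898ms (3/7)
5. 979.592ms @ 12/7 + 244.898ms (3/7)
6. 1224.49ms @ 15/7 + 244.898ms (3/7)
7. 1469.388ms @ 18/7 + 244.898ms (3/7)
8. 1714.286ms @ 3 + 244.898ms (3/7)
9. 1959.184ms @ 24/7 + 244.898ms (3/7)
10. 2204.082ms @ 27/7 + 244.898ms (3/7)
11. 2448.98ms @ 30/7 + 244.898ms (3/7)
12. 2693.878ms @ 33/7 + 244.898ms (3/7)
13. 2938.776ms @ 36/7 + 244.898ms (3/7)
14. 3183.673ms @ 39/7 + 244.898ms (3/7)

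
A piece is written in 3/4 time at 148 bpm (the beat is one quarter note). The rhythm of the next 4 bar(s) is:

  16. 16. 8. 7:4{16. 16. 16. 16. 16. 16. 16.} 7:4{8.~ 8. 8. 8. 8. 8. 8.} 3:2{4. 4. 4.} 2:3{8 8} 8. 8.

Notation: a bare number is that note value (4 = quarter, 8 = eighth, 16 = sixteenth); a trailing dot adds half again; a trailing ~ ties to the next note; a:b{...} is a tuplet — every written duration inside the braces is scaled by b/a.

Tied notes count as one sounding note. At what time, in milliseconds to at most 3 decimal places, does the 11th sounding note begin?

note 11 onset = 3b = 1216.216ms

1. 0.0ms @ 0 + 152.027ms (3/8)
2. 152.027ms @ 3/8 + 152.027ms (3/8)
3. 304.054ms @ 3/4 + 304.054ms (3/4)
4. 608.108ms @ 3/2 + 86.873ms (3/14)
5. 694.981ms @ 12/7 + 86.873ms (3/14)
6. 781.853ms @ 27/14 + 86.873ms (3/14)
7. 868.726ms @ 15/7 + 86.873ms (3/14)
8. 955.598ms @ 33/14 + 86.873ms (3/14)
9. 1042.471ms @ 18/7 + 86.873ms (3/14)
10. 1129.344ms @ 39/14 + 86.873ms (3/14)
11. 1216.216ms @ 3 + 347.49ms (6/7)
12. 1563.707ms @ 27/7 + 173.745ms (3/7)
13. 1737.452ms @ 30/7 + 173.745ms (3/7)
14. 1911.197ms @ 33/7 + 173.745ms (3/7)
15. 2084.942ms @ 36/7 + 173.745ms (3/7)
16. 2258.687ms @ 39/7 + 173.745ms (3/7)
17. 2432.432ms @ 6 + 405.405ms (1)
18. 2837.838ms @ 7 + 405.405ms (1)
19. 3243.243ms @ 8 + 405.405ms (1)
20. 3648.649ms @ 9 + 304.054ms (3/4)
21. 3952.703ms @ 39/4 + 304.054ms (3/4)
22. 4256.757ms @ 21/2 + 304.054ms (3/4)
23. 4560.811ms @ 45/4 + 304.054ms (3/4)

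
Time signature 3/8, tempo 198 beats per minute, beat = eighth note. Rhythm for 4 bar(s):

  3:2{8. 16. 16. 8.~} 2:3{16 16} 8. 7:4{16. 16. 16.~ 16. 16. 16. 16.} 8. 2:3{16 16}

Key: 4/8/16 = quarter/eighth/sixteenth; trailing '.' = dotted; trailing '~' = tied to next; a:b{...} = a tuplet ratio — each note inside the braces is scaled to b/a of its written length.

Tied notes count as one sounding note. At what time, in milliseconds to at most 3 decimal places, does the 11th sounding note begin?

1. 0.0ms @ 0 + 303.03ms (1)
2. 303.03ms @ 1 + 151.515ms (1/2)
3. 454.545ms @ 3/2 + 151.515ms (1/2)
4. 606.061ms @ 2 + 530.303ms (7/4)
5. 1136.364ms @ 15/4 + 227.273ms (3/4)
6. 1363.636ms @ 9/2 + 454.545ms (3/2)
7. 1818.182ms @ 6 + 129.87ms (3/7)
8. 1948.052ms @ 45/7 + 129.87ms (3/7)
9. 2077.922ms @ 48/7 + 259.74ms (6/7)
10. 2337.662ms @ 54/7 + 129.87ms (3/7)
11. 2467.532ms @ 57/7 + 129.87ms (3/7)
12. 2597.403ms @ 60/7 + 129.87ms (3/7)
13. 2727.273ms @ 9 + 454.545ms (3/2)
14. 3181.818ms @ 21/2 + 227.273ms (3/4)
15. 3409.091ms @ 45/4 + 227.273ms (3/4)

note 11 onset = 57/7b = 2467.532ms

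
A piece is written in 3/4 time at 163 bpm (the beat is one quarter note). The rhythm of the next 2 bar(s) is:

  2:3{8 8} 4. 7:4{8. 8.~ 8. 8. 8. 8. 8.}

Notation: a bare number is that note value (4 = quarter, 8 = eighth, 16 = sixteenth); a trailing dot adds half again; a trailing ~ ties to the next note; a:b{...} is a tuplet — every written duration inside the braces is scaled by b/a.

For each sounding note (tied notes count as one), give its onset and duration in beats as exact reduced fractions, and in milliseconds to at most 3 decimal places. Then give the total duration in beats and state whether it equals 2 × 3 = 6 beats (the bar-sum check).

1) 0.0ms=0b +276.074ms=3/4b
2) 276.074ms=3/4b +276.074ms=3/4b
3) 552.147ms=3/2b +552.147ms=3/2b
4) 1104.294ms=3b +157.756ms=3/7b
5) 1262.051ms=24/7b +315.513ms=6/7b
6) 1577.564ms=30/7b +157.756ms=3/7b
7) 1735.32ms=33/7b +157.756ms=3/7b
8) 1893.076ms=36/7b +157.756ms=3/7b
9) 2050.833ms=39/7b +157.756ms=3/7b
Σ=6b of 6 (163bpm 3/4) — PASS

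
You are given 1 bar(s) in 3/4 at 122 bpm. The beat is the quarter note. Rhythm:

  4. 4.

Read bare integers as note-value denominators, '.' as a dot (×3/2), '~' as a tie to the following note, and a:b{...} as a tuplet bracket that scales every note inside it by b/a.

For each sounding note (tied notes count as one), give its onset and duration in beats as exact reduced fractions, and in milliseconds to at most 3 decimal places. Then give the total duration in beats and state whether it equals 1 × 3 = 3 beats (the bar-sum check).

1) 0.0ms=0b +737.705ms=3/2b
2) 737.705ms=3/2b +737.705ms=3/2b
Σ=3b of 3 (122bpm 3/4) — PASS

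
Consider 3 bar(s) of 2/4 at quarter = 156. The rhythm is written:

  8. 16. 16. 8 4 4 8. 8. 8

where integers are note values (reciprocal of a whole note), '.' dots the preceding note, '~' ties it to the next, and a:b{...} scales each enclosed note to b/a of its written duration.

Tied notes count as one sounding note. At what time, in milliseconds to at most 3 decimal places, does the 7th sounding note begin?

1. 0.0ms @ 0 + 288.462ms (3/4)
2. 288.462ms @ 3/4 + 144.231ms (3/8)
3. 432.692ms @ 9/8 + 144.231ms (3/8)
4. 576.923ms @ 3/2 + 192.308ms (1/2)
5. 769.231ms @ 2 + 384.615ms (1)
6. 1153.846ms @ 3 + 384.615ms (1)
7. 1538.462ms @ 4 + 288.462ms (3/4)
8. 1826.923ms @ 19/4 + 288.462ms (3/4)
9. 2115.385ms @ 11/2 + 192.308ms (1/2)

note 7 onset = 4b = 1538.462ms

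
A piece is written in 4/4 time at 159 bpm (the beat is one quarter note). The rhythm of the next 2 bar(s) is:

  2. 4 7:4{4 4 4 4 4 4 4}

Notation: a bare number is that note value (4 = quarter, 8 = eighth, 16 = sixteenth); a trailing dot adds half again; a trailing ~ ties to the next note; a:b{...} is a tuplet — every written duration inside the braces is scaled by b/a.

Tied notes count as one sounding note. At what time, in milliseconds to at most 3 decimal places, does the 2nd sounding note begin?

1. 0.0ms @ 0 + 1132.075ms (3)
2. 1132.075ms @ 3 + 377.358ms (1)
3. 1509.434ms @ 4 + 215.633ms (4/7)
4. 1725.067ms @ 32/7 + 215.633ms (4/7)
5. 1940.701ms @ 36/7 + 215.633ms (4/7)
6. 2156.334ms @ 40/7 + 215.633ms (4/7)
7. 2371.968ms @ 44/7 + 215.633ms (4/7)
8. 2587.601ms @ 48/7 + 215.633ms (4/7)
9. 2803.235ms @ 52/7 + 215.633ms (4/7)

note 2 onset = 3b = 1132.075ms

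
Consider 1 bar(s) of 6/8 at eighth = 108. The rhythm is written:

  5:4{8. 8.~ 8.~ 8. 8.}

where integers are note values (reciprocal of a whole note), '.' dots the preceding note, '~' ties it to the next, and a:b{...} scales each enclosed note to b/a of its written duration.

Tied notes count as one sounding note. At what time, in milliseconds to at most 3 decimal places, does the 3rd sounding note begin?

note 3 onset = 24/5b = 2666.667ms

1. 0.0ms @ 0 + 666.667ms (6/5)
2. 666.667ms @ 6/5 + 2000.0ms (18/5)
3. 2666.667ms @ 24/5 + 666.667ms (6/5)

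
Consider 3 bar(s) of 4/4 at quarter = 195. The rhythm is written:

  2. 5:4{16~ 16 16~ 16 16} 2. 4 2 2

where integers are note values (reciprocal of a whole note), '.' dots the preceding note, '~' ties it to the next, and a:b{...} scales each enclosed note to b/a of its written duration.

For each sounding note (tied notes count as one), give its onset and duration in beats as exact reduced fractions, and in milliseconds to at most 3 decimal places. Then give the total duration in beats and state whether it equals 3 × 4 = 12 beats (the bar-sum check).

1) 0.0ms=0b +923.077ms=3b
2) 923.077ms=3b +123.077ms=2/5b
3) 1046.154ms=17/5b +123.077ms=2/5b
4) 1169.231ms=19/5b +61.538ms=1/5b
5) 1230.769ms=4b +923.077ms=3b
6) 2153.846ms=7b +307.692ms=1b
7) 2461.538ms=8b +615.385ms=2b
8) 3076.923ms=10b +615.385ms=2b
Σ=12b of 12 (195bpm 4/4) — PASS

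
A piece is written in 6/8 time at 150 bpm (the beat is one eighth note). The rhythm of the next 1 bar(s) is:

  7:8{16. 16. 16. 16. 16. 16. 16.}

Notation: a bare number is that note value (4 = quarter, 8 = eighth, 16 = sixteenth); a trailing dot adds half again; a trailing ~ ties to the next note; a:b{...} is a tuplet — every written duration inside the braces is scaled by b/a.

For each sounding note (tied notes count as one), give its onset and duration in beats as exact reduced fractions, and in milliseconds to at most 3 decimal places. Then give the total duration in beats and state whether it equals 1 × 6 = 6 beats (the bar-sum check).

1) 0.0ms=0b +342.857ms=6/7b
2) 342.857ms=6/7b +342.857ms=6/7b
3) 685.714ms=12/7b +342.857ms=6/7b
4) 1028.571ms=18/7b +342.857ms=6/7b
5) 1371.429ms=24/7b +342.857ms=6/7b
6) 1714.286ms=30/7b +342.857ms=6/7b
7) 2057.143ms=36/7b +342.857ms=6/7b
Σ=6b of 6 (150bpm 6/8) — PASS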